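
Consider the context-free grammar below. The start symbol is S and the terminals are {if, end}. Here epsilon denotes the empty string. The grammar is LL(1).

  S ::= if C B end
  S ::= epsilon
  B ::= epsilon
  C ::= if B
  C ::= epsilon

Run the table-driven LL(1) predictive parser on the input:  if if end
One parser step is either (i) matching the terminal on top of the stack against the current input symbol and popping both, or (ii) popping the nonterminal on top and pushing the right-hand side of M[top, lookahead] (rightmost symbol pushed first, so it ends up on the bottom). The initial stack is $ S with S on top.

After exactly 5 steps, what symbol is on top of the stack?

B

     Stack         Input        Action
  1  $ S           if if end $  expand S ::= if C B end
  2  $ end B C if  if if end $  match if
  3  $ end B C     if end $     expand C ::= if B
  4  $ end B B if  if end $     match if
  5  $ end B B     end $        expand B ::= epsilon
Stack after step 5: $ end B (top = B).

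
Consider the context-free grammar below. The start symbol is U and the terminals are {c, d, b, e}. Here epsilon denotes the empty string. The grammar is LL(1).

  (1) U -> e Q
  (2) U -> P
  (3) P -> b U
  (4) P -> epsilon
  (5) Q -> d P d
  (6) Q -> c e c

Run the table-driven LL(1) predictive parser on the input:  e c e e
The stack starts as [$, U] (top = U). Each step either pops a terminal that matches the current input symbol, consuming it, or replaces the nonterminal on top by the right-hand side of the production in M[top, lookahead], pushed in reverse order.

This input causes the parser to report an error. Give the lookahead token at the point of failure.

e

     Stack    Input      Action
  1  $ U      e c e e $  expand U -> e Q
  2  $ Q e    e c e e $  match e
  3  $ Q      c e e $    expand Q -> c e c
  4  $ c e c  c e e $    match c
  5  $ c e    e e $      match e
  6  $ c      e $        error: top is terminal c but lookahead is e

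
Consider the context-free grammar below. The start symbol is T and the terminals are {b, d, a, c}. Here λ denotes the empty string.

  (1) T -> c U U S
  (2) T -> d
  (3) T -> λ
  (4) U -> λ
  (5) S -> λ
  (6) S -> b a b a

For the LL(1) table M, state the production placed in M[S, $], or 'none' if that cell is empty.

FIRST(T) = {λ, c, d}
FIRST(U) = {λ}
FIRST(S) = {λ, b}
FOLLOW(T) includes $ since T is the start symbol.
FOLLOW(T): T appears on no right-hand side. Thus FOLLOW(T) = {$}.
FOLLOW(S): in T->c U U S, the suffix after S is empty, so FOLLOW(S) ⊇ FOLLOW(T) = {$}. Thus FOLLOW(S) = {$}.
For S -> λ: FIRST(λ) = {λ}, so it goes in M[S, t] for t ∈ {}; since λ ∈ FIRST, also for every t ∈ FOLLOW(S) = {$}.
For S -> b a b a: FIRST(b a b a) = {b}, so it goes in M[S, t] for t ∈ {b}.

S -> λ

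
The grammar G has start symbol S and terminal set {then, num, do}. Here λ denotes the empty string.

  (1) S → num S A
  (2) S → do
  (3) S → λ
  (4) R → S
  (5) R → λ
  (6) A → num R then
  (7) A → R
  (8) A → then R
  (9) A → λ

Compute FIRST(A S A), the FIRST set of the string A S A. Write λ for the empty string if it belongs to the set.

FIRST(S) = {λ, do, num}
FIRST(R) = {λ, do, num}  (via S)
FIRST(A) = {λ, do, num, then}  (via R)
FIRST(A S A): take FIRST of each symbol in turn, carrying on past any symbol whose FIRST contains λ; result {λ, do, num, then}.

{λ, do, num, then}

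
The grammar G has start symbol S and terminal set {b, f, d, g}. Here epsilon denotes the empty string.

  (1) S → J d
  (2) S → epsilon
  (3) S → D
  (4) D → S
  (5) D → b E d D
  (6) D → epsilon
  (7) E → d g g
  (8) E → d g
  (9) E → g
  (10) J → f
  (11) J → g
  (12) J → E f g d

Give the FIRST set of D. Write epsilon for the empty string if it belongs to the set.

FIRST(E): from E→d g g we get {d}; from E→d g we get {d}; from E→g we get {g}. So FIRST(E) = {d, g}.
FIRST(J): from J→f we get {f}; from J→g we get {g}; from J→E f g d we get {d, g}. So FIRST(J) = {d, f, g}.
FIRST(S): from S→J d we get {d, f, g}; from S→epsilon we get {epsilon}; from S→D we get {epsilon, b, d, f, g}. So FIRST(S) = {epsilon, b, d, f, g}.
FIRST(D): from D→S we get {epsilon, b, d, f, g}; from D→b E d D we get {b}; from D→epsilon we get {epsilon}. So FIRST(D) = {epsilon, b, d, f, g}.

{epsilon, b, d, f, g}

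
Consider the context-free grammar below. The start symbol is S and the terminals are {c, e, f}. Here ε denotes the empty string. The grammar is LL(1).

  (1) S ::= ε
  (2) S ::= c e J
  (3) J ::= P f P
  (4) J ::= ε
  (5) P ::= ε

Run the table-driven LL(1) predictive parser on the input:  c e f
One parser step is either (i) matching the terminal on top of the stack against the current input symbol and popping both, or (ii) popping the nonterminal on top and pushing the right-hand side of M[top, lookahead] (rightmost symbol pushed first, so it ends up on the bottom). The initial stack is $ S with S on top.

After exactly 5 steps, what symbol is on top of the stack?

step 1: stack=$ S  input=c e f $  — expand S ::= c e J
step 2: stack=$ J e c  input=c e f $  — match c
step 3: stack=$ J e  input=e f $  — match e
step 4: stack=$ J  input=f $  — expand J ::= P f P
step 5: stack=$ P f P  input=f $  — expand P ::= ε
Stack after step 5: $ P f (top = f).

f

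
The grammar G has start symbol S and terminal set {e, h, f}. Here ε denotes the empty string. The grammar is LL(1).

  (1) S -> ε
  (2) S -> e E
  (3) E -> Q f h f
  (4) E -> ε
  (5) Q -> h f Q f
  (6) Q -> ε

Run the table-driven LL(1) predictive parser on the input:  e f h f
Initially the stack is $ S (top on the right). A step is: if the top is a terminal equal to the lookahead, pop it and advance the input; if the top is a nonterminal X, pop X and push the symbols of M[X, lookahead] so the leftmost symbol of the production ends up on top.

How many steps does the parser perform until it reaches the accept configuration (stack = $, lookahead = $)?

7

step 1: stack=$ S  input=e f h f $  — expand S -> e E
step 2: stack=$ E e  input=e f h f $  — match e
step 3: stack=$ E  input=f h f $  — expand E -> Q f h f
step 4: stack=$ f h f Q  input=f h f $  — expand Q -> ε
step 5: stack=$ f h f  input=f h f $  — match f
step 6: stack=$ f h  input=h f $  — match h
step 7: stack=$ f  input=f $  — match f
Accept reached after 7 steps.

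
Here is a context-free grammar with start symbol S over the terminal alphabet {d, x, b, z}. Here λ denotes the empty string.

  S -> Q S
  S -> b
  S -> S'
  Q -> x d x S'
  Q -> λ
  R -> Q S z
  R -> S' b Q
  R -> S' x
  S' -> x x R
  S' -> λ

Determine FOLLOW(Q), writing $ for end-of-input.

{$, b, x, z}

FIRST(Q) = {λ, x}
FIRST(S') = {λ, x}
FIRST(S) = {λ, b, x}  (via Q S, S')
FIRST(R) = {b, x, z}  (via Q S z, S' b Q, S' x)
FOLLOW(S) includes $ since S is the start symbol.
FOLLOW(S): in S->Q S, the suffix after S is empty (adds nothing new); in R->Q S z, S is followed by z with FIRST {z}. Thus FOLLOW(S) = {$, z}.
FOLLOW(Q): in S->Q S, Q is followed by S with FIRST {λ, b, x}; in S->Q S, the suffix after Q is nullable, so FOLLOW(Q) ⊇ FOLLOW(S) = {$, z}; in R->Q S z, Q is followed by S z with FIRST {b, x, z}; in R->S' b Q, the suffix after Q is empty, so FOLLOW(Q) ⊇ FOLLOW(R) = {$, b, x, z}. Thus FOLLOW(Q) = {$, b, x, z}.
FOLLOW(S'): in S->S', the suffix after S' is empty, so FOLLOW(S') ⊇ FOLLOW(S) = {$, z}; in Q->x d x S', the suffix after S' is empty, so FOLLOW(S') ⊇ FOLLOW(Q) = {$, b, x, z}; in R->S' b Q, S' is followed by b Q with FIRST {b}; in R->S' x, S' is followed by x with FIRST {x}. Thus FOLLOW(S') = {$, b, x, z}.
FOLLOW(R): in S'->x x R, the suffix after R is empty, so FOLLOW(R) ⊇ FOLLOW(S') = {$, b, x, z}. Thus FOLLOW(R) = {$, b, x, z}.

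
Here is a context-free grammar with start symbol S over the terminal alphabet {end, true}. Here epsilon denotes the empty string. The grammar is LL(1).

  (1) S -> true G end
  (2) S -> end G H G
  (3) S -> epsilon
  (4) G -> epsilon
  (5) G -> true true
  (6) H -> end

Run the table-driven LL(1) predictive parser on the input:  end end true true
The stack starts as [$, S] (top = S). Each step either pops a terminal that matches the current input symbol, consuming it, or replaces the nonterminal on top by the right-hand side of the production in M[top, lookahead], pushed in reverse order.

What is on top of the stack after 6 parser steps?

true

     Stack        Input                Action
  1  $ S          end end true true $  expand S -> end G H G
  2  $ G H G end  end end true true $  match end
  3  $ G H G      end true true $      expand G -> epsilon
  4  $ G H        end true true $      expand H -> end
  5  $ G end      end true true $      match end
  6  $ G          true true $          expand G -> true true
Stack after step 6: $ true true (top = true).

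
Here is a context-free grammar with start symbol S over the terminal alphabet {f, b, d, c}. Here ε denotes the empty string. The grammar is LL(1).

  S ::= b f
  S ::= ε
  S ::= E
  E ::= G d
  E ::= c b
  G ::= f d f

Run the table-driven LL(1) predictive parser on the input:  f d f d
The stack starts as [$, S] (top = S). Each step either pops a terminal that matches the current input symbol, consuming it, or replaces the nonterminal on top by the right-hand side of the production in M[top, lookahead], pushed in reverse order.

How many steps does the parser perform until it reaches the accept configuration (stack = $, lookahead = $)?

     Stack      Input      Action
  1  $ S        f d f d $  expand S ::= E
  2  $ E        f d f d $  expand E ::= G d
  3  $ d G      f d f d $  expand G ::= f d f
  4  $ d f d f  f d f d $  match f
  5  $ d f d    d f d $    match d
  6  $ d f      f d $      match f
  7  $ d        d $        match d
Accept reached after 7 steps.

7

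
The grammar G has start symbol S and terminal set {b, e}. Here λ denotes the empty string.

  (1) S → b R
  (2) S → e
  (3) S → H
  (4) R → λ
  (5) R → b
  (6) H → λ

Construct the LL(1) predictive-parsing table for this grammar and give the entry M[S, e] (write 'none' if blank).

FIRST(R): from R→λ we get {λ}; from R→b we get {b}. So FIRST(R) = {λ, b}.
FIRST(H): from H→λ we get {λ}. So FIRST(H) = {λ}.
FIRST(S): from S→b R we get {b}; from S→e we get {e}; from S→H we get {λ}. So FIRST(S) = {λ, b, e}.
FOLLOW(S) includes $ since S is the start symbol.
FOLLOW(S): S appears on no right-hand side. Thus FOLLOW(S) = {$}.
For S → b R: FIRST(b R) = {b}, so it goes in M[S, t] for t ∈ {b}.
For S → e: FIRST(e) = {e}, so it goes in M[S, t] for t ∈ {e}.
For S → H: FIRST(H) = {λ}, so it goes in M[S, t] for t ∈ {}; since λ ∈ FIRST, also for every t ∈ FOLLOW(S) = {$}.

S → e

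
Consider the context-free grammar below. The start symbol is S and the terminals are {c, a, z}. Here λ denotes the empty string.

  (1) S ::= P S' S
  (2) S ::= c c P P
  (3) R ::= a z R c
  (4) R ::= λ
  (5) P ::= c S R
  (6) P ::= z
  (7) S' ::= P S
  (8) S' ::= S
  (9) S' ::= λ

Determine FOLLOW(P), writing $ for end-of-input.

{$, a, c, z}

FIRST(R): from R::=a z R c we get {a}; from R::=λ we get {λ}. So FIRST(R) = {λ, a}.
FIRST(P): from P::=c S R we get {c}; from P::=z we get {z}. So FIRST(P) = {c, z}.
FIRST(S): from S::=P S' S we get {c, z}; from S::=c c P P we get {c}. So FIRST(S) = {c, z}.
FIRST(S'): from S'::=P S we get {c, z}; from S'::=S we get {c, z}; from S'::=λ we get {λ}. So FIRST(S') = {λ, c, z}.
FOLLOW(S) includes $ since S is the start symbol.
FOLLOW(S'): in S::=P S' S, S' is followed by S with FIRST {c, z}. Thus FOLLOW(S') = {c, z}.
FOLLOW(S): in S::=P S' S, the suffix after S is empty (adds nothing new); in P::=c S R, S is followed by R with FIRST {λ, a}; in P::=c S R, the suffix after S is nullable, so FOLLOW(S) ⊇ FOLLOW(P) = {$, a, c, z}; in S'::=P S, the suffix after S is empty, so FOLLOW(S) ⊇ FOLLOW(S') = {c, z}; in S'::=S, the suffix after S is empty, so FOLLOW(S) ⊇ FOLLOW(S') = {c, z}. Thus FOLLOW(S) = {$, a, c, z}.
FOLLOW(P): in S::=P S' S, P is followed by S' S with FIRST {c, z}; in S::=c c P P (occurrence 1), P is followed by P with FIRST {c, z}; in S::=c c P P (occurrence 2), the suffix after P is empty, so FOLLOW(P) ⊇ FOLLOW(S) = {$, a, c, z}; in S'::=P S, P is followed by S with FIRST {c, z}. Thus FOLLOW(P) = {$, a, c, z}.
FOLLOW(R): in R::=a z R c, R is followed by c with FIRST {c}; in P::=c S R, the suffix after R is empty, so FOLLOW(R) ⊇ FOLLOW(P) = {$, a, c, z}. Thus FOLLOW(R) = {$, a, c, z}.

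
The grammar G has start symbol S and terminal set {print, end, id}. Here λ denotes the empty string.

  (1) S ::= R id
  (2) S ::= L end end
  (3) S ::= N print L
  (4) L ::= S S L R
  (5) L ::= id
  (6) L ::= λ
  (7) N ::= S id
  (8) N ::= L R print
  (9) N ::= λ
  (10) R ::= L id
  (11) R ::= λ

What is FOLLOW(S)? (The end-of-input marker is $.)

FIRST(S): from S::=R id we get {end, id, print}; from S::=L end end we get {end, id, print}; from S::=N print L we get {end, id, print}. So FIRST(S) = {end, id, print}.
FIRST(L): from L::=S S L R we get {end, id, print}; from L::=id we get {id}; from L::=λ we get {λ}. So FIRST(L) = {λ, end, id, print}.
FIRST(R): from R::=L id we get {end, id, print}; from R::=λ we get {λ}. So FIRST(R) = {λ, end, id, print}.
FIRST(N): from N::=S id we get {end, id, print}; from N::=L R print we get {end, id, print}; from N::=λ we get {λ}. So FIRST(N) = {λ, end, id, print}.
FOLLOW(S) includes $ since S is the start symbol.
FOLLOW(N): in S::=N print L, N is followed by print L with FIRST {print}. Thus FOLLOW(N) = {print}.
FOLLOW(S): in L::=S S L R (occurrence 1), S is followed by S L R with FIRST {end, id, print}; in L::=S S L R (occurrence 2), S is followed by L R with FIRST {λ, end, id, print}; in L::=S S L R (occurrence 2), the suffix after S is nullable, so FOLLOW(S) ⊇ FOLLOW(L) = {$, end, id, print}; in N::=S id, S is followed by id with FIRST {id}. Thus FOLLOW(S) = {$, end, id, print}.
FOLLOW(L): in S::=L end end, L is followed by end end with FIRST {end}; in S::=N print L, the suffix after L is empty, so FOLLOW(L) ⊇ FOLLOW(S) = {$, end, id, print}; in L::=S S L R, L is followed by R with FIRST {λ, end, id, print}; in L::=S S L R, the suffix after L is nullable (adds nothing new); in N::=L R print, L is followed by R print with FIRST {end, id, print}; in R::=L id, L is followed by id with FIRST {id}. Thus FOLLOW(L) = {$, end, id, print}.
FOLLOW(R): in S::=R id, R is followed by id with FIRST {id}; in L::=S S L R, the suffix after R is empty, so FOLLOW(R) ⊇ FOLLOW(L) = {$, end, id, print}; in N::=L R print, R is followed by print with FIRST {print}. Thus FOLLOW(R) = {$, end, id, print}.

{$, end, id, print}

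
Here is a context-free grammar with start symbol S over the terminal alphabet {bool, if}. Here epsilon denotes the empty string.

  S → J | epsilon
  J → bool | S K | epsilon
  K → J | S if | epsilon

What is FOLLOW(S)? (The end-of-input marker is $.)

{$, bool, if}

FIRST(S): from S→J we get {epsilon, bool, if}; from S→epsilon we get {epsilon}. So FIRST(S) = {epsilon, bool, if}.
FIRST(J): from J→bool we get {bool}; from J→S K we get {epsilon, bool, if}; from J→epsilon we get {epsilon}. So FIRST(J) = {epsilon, bool, if}.
FIRST(K): from K→J we get {epsilon, bool, if}; from K→S if we get {bool, if}; from K→epsilon we get {epsilon}. So FIRST(K) = {epsilon, bool, if}.
FOLLOW(S) includes $ since S is the start symbol.
FOLLOW(S): in J→S K, S is followed by K with FIRST {epsilon, bool, if}; in J→S K, the suffix after S is nullable, so FOLLOW(S) ⊇ FOLLOW(J) = {$, bool, if}; in K→S if, S is followed by if with FIRST {if}. Thus FOLLOW(S) = {$, bool, if}.
FOLLOW(J): in S→J, the suffix after J is empty, so FOLLOW(J) ⊇ FOLLOW(S) = {$, bool, if}; in K→J, the suffix after J is empty, so FOLLOW(J) ⊇ FOLLOW(K) = {$, bool, if}. Thus FOLLOW(J) = {$, bool, if}.
FOLLOW(K): in J→S K, the suffix after K is empty, so FOLLOW(K) ⊇ FOLLOW(J) = {$, bool, if}. Thus FOLLOW(K) = {$, bool, if}.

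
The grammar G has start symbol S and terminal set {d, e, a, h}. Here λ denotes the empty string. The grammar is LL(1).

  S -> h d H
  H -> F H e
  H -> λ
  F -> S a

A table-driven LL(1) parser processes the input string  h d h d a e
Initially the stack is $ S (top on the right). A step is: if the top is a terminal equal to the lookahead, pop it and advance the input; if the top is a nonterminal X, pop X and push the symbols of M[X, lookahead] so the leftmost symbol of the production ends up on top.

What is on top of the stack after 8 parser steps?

H

     Stack          Input          Action
  1  $ S            h d h d a e $  expand S -> h d H
  2  $ H d h        h d h d a e $  match h
  3  $ H d          d h d a e $    match d
  4  $ H            h d a e $      expand H -> F H e
  5  $ e H F        h d a e $      expand F -> S a
  6  $ e H a S      h d a e $      expand S -> h d H
  7  $ e H a H d h  h d a e $      match h
  8  $ e H a H d    d a e $        match d
Stack after step 8: $ e H a H (top = H).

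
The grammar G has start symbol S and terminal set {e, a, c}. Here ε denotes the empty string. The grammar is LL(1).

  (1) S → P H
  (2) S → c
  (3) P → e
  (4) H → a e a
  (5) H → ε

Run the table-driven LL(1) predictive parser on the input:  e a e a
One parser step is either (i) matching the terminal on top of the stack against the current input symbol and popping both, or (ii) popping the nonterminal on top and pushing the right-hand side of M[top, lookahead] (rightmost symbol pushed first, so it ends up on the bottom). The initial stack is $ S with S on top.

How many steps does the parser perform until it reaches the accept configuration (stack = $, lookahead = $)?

     Stack    Input      Action
  1  $ S      e a e a $  expand S → P H
  2  $ H P    e a e a $  expand P → e
  3  $ H e    e a e a $  match e
  4  $ H      a e a $    expand H → a e a
  5  $ a e a  a e a $    match a
  6  $ a e    e a $      match e
  7  $ a      a $        match a
Accept reached after 7 steps.

7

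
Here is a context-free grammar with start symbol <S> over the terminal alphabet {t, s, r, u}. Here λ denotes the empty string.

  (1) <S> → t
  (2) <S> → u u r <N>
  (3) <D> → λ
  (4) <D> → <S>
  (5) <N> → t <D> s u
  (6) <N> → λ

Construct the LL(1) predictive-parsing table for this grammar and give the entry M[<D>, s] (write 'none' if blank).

FIRST(<S>) = {t, u}
FIRST(<N>) = {λ, t}
FIRST(<D>) = {λ, t, u}  (via <S>)
FOLLOW(<S>) includes $ since <S> is the start symbol.
FOLLOW(<D>): in <N>→t <D> s u, <D> is followed by s u with FIRST {s}. Thus FOLLOW(<D>) = {s}.
For <D> → λ: FIRST(λ) = {λ}, so it goes in M[<D>, t] for t ∈ {}; since λ ∈ FIRST, also for every t ∈ FOLLOW(<D>) = {s}.
For <D> → <S>: FIRST(<S>) = {t, u}, so it goes in M[<D>, t] for t ∈ {t, u}.

<D> → λ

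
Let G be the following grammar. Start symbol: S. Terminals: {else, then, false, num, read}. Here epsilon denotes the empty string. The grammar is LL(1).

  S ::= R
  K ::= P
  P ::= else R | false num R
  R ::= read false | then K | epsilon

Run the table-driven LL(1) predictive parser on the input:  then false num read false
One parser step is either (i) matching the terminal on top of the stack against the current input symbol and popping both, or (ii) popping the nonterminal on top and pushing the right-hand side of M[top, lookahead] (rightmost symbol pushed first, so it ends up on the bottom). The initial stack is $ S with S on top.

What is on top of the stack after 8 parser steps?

     Stack          Input                        Action
  1  $ S            then false num read false $  expand S ::= R
  2  $ R            then false num read false $  expand R ::= then K
  3  $ K then       then false num read false $  match then
  4  $ K            false num read false $       expand K ::= P
  5  $ P            false num read false $       expand P ::= false num R
  6  $ R num false  false num read false $       match false
  7  $ R num        num read false $             match num
  8  $ R            read false $                 expand R ::= read false
Stack after step 8: $ false read (top = read).

read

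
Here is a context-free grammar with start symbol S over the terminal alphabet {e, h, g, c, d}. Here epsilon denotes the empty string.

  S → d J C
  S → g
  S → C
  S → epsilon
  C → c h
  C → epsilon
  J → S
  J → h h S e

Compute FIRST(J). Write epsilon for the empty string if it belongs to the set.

{epsilon, c, d, g, h}

FIRST(C): from C→c h we get {c}; from C→epsilon we get {epsilon}. So FIRST(C) = {epsilon, c}.
FIRST(S): from S→d J C we get {d}; from S→g we get {g}; from S→C we get {epsilon, c}; from S→epsilon we get {epsilon}. So FIRST(S) = {epsilon, c, d, g}.
FIRST(J): from J→S we get {epsilon, c, d, g}; from J→h h S e we get {h}. So FIRST(J) = {epsilon, c, d, g, h}.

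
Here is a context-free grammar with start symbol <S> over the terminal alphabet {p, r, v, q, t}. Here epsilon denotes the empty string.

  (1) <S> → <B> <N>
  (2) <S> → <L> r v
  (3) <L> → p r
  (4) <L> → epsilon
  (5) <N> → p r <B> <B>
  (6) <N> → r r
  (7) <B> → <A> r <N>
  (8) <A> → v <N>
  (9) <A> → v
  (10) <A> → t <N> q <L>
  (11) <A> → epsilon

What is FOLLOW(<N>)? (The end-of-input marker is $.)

{$, p, q, r, t, v}

FIRST(<L>) = {epsilon, p}
FIRST(<N>) = {p, r}
FIRST(<A>) = {epsilon, t, v}
FIRST(<B>) = {r, t, v}  (via <A> r <N>)
FIRST(<S>) = {p, r, t, v}  (via <B> <N>, <L> r v)
FOLLOW(<S>) includes $ since <S> is the start symbol.
FOLLOW(<S>): <S> appears on no right-hand side. Thus FOLLOW(<S>) = {$}.
FOLLOW(<A>): in <B>→<A> r <N>, <A> is followed by r <N> with FIRST {r}. Thus FOLLOW(<A>) = {r}.
FOLLOW(<L>): in <S>→<L> r v, <L> is followed by r v with FIRST {r}; in <A>→t <N> q <L>, the suffix after <L> is empty, so FOLLOW(<L>) ⊇ FOLLOW(<A>) = {r}. Thus FOLLOW(<L>) = {r}.
FOLLOW(<N>): in <S>→<B> <N>, the suffix after <N> is empty, so FOLLOW(<N>) ⊇ FOLLOW(<S>) = {$}; in <B>→<A> r <N>, the suffix after <N> is empty, so FOLLOW(<N>) ⊇ FOLLOW(<B>) = {$, p, q, r, t, v}; in <A>→v <N>, the suffix after <N> is empty, so FOLLOW(<N>) ⊇ FOLLOW(<A>) = {r}; in <A>→t <N> q <L>, <N> is followed by q <L> with FIRST {q}. Thus FOLLOW(<N>) = {$, p, q, r, t, v}.
FOLLOW(<B>): in <S>→<B> <N>, <B> is followed by <N> with FIRST {p, r}; in <N>→p r <B> <B> (occurrence 1), <B> is followed by <B> with FIRST {r, t, v}; in <N>→p r <B> <B> (occurrence 2), the suffix after <B> is empty, so FOLLOW(<B>) ⊇ FOLLOW(<N>) = {$, p, q, r, t, v}. Thus FOLLOW(<B>) = {$, p, q, r, t, v}.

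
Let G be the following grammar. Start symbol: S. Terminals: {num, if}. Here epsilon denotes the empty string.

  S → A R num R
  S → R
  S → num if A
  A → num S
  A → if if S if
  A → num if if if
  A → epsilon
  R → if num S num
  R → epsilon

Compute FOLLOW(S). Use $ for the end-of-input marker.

FIRST(A) = {epsilon, if, num}
FIRST(R) = {epsilon, if}
FIRST(S) = {epsilon, if, num}  (via A R num R, R)
FOLLOW(S) includes $ since S is the start symbol.
FOLLOW(S): in A→num S, the suffix after S is empty, so FOLLOW(S) ⊇ FOLLOW(A) = {$, if, num}; in A→if if S if, S is followed by if with FIRST {if}; in R→if num S num, S is followed by num with FIRST {num}. Thus FOLLOW(S) = {$, if, num}.
FOLLOW(A): in S→A R num R, A is followed by R num R with FIRST {if, num}; in S→num if A, the suffix after A is empty, so FOLLOW(A) ⊇ FOLLOW(S) = {$, if, num}. Thus FOLLOW(A) = {$, if, num}.
FOLLOW(R): in S→A R num R (occurrence 1), R is followed by num R with FIRST {num}; in S→A R num R (occurrence 2), the suffix after R is empty, so FOLLOW(R) ⊇ FOLLOW(S) = {$, if, num}; in S→R, the suffix after R is empty, so FOLLOW(R) ⊇ FOLLOW(S) = {$, if, num}. Thus FOLLOW(R) = {$, if, num}.

{$, if, num}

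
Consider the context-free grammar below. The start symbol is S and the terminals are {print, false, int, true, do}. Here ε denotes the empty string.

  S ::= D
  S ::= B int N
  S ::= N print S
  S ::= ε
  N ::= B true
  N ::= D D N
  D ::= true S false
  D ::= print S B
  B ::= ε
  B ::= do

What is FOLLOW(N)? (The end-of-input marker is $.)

{$, do, false, print, true}

FIRST(D) = {print, true}
FIRST(B) = {ε, do}
FIRST(N) = {do, print, true}  (via B true, D D N)
FIRST(S) = {ε, do, int, print, true}  (via D, B int N, N print S)
FOLLOW(S) includes $ since S is the start symbol.
FOLLOW(S): in S::=N print S, the suffix after S is empty (adds nothing new); in D::=true S false, S is followed by false with FIRST {false}; in D::=print S B, S is followed by B with FIRST {ε, do}; in D::=print S B, the suffix after S is nullable, so FOLLOW(S) ⊇ FOLLOW(D) = {$, do, false, print, true}. Thus FOLLOW(S) = {$, do, false, print, true}.
FOLLOW(N): in S::=B int N, the suffix after N is empty, so FOLLOW(N) ⊇ FOLLOW(S) = {$, do, false, print, true}; in S::=N print S, N is followed by print S with FIRST {print}; in N::=D D N, the suffix after N is empty (adds nothing new). Thus FOLLOW(N) = {$, do, false, print, true}.
FOLLOW(D): in S::=D, the suffix after D is empty, so FOLLOW(D) ⊇ FOLLOW(S) = {$, do, false, print, true}; in N::=D D N (occurrence 1), D is followed by D N with FIRST {print, true}; in N::=D D N (occurrence 2), D is followed by N with FIRST {do, print, true}. Thus FOLLOW(D) = {$, do, false, print, true}.
FOLLOW(B): in S::=B int N, B is followed by int N with FIRST {int}; in N::=B true, B is followed by true with FIRST {true}; in D::=print S B, the suffix after B is empty, so FOLLOW(B) ⊇ FOLLOW(D) = {$, do, false, print, true}. Thus FOLLOW(B) = {$, do, false, int, print, true}.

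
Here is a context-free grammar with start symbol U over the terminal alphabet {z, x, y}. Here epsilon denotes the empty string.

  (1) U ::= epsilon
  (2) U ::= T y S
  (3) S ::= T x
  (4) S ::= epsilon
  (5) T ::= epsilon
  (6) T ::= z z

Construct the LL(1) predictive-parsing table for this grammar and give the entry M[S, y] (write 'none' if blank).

FIRST(T) = {epsilon, z}
FIRST(U) = {epsilon, y, z}  (via T y S)
FIRST(S) = {epsilon, x, z}  (via T x)
FOLLOW(U) includes $ since U is the start symbol.
FOLLOW(U): U appears on no right-hand side. Thus FOLLOW(U) = {$}.
FOLLOW(S): in U::=T y S, the suffix after S is empty, so FOLLOW(S) ⊇ FOLLOW(U) = {$}. Thus FOLLOW(S) = {$}.
For S ::= T x: FIRST(T x) = {x, z}, so it goes in M[S, t] for t ∈ {x, z}.
For S ::= epsilon: FIRST(epsilon) = {epsilon}, so it goes in M[S, t] for t ∈ {}; since epsilon ∈ FIRST, also for every t ∈ FOLLOW(S) = {$}.
None of these place a production in M[S, y].

none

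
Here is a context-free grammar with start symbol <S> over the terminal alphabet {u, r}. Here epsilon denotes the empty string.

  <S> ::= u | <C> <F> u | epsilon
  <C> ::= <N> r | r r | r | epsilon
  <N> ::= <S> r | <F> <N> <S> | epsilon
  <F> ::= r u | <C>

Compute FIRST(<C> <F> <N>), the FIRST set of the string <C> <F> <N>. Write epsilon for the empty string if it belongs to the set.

{epsilon, r, u}

FIRST(<S>) = {epsilon, r, u}  (via <C> <F> u)
FIRST(<C>) = {epsilon, r, u}  (via <N> r)
FIRST(<F>) = {epsilon, r, u}  (via <C>)
FIRST(<N>) = {epsilon, r, u}  (via <S> r, <F> <N> <S>)
FIRST(<C> <F> <N>): take FIRST of each symbol in turn, carrying on past any symbol whose FIRST contains epsilon; result {epsilon, r, u}.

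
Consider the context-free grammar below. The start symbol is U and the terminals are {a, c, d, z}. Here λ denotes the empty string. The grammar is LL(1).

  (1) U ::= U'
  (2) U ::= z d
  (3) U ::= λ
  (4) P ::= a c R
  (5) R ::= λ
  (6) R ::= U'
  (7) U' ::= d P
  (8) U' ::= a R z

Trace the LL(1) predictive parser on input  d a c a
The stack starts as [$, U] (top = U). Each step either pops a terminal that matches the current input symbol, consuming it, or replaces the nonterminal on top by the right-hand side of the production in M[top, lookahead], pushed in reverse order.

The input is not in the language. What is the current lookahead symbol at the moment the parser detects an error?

$

      Stack    Input      Action
   1  $ U      d a c a $  expand U ::= U'
   2  $ U'     d a c a $  expand U' ::= d P
   3  $ P d    d a c a $  match d
   4  $ P      a c a $    expand P ::= a c R
   5  $ R c a  a c a $    match a
   6  $ R c    c a $      match c
   7  $ R      a $        expand R ::= U'
   8  $ U'     a $        expand U' ::= a R z
   9  $ z R a  a $        match a
  10  $ z R    $          expand R ::= λ
  11  $ z      $          error: top is terminal z but lookahead is $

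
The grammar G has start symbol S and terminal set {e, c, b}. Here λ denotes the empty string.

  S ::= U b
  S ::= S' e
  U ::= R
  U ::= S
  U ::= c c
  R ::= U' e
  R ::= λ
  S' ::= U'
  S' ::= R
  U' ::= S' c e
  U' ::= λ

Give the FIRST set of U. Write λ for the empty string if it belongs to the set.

FIRST(S): from S::=U b we get {b, c, e}; from S::=S' e we get {c, e}. So FIRST(S) = {b, c, e}.
FIRST(U): from U::=R we get {λ, c, e}; from U::=S we get {b, c, e}; from U::=c c we get {c}. So FIRST(U) = {λ, b, c, e}.
FIRST(R): from R::=U' e we get {c, e}; from R::=λ we get {λ}. So FIRST(R) = {λ, c, e}.
FIRST(S'): from S'::=U' we get {λ, c, e}; from S'::=R we get {λ, c, e}. So FIRST(S') = {λ, c, e}.
FIRST(U'): from U'::=S' c e we get {c, e}; from U'::=λ we get {λ}. So FIRST(U') = {λ, c, e}.

{λ, b, c, e}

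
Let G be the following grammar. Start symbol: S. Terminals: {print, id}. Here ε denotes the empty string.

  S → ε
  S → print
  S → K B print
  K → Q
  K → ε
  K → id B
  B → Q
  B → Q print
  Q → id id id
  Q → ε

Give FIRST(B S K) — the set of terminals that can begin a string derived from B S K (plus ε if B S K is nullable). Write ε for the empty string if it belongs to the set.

FIRST(Q) = {ε, id}
FIRST(K) = {ε, id}  (via Q)
FIRST(B) = {ε, id, print}  (via Q, Q print)
FIRST(S) = {ε, id, print}  (via K B print)
FIRST(B S K): take FIRST of each symbol in turn, carrying on past any symbol whose FIRST contains ε; result {ε, id, print}.

{ε, id, print}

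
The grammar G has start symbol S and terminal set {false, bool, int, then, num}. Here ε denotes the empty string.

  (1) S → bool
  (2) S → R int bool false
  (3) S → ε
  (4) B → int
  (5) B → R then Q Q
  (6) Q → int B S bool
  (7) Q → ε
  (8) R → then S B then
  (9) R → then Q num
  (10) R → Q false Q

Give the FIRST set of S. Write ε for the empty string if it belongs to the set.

FIRST(Q) = {ε, int}
FIRST(R) = {false, int, then}  (via Q false Q)
FIRST(S) = {ε, bool, false, int, then}  (via R int bool false)
FIRST(B) = {false, int, then}  (via R then Q Q)

{ε, bool, false, int, then}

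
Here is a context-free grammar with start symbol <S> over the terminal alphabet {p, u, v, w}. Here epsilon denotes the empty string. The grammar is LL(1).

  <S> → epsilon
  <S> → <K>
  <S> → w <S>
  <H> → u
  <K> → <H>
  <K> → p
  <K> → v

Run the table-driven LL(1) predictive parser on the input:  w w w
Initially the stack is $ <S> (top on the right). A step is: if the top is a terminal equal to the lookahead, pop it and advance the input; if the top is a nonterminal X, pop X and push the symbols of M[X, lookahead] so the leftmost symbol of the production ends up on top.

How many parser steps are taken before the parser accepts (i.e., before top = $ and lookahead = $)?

step 1: stack=$ <S>  input=w w w $  — expand <S> → w <S>
step 2: stack=$ <S> w  input=w w w $  — match w
step 3: stack=$ <S>  input=w w $  — expand <S> → w <S>
step 4: stack=$ <S> w  input=w w $  — match w
step 5: stack=$ <S>  input=w $  — expand <S> → w <S>
step 6: stack=$ <S> w  input=w $  — match w
step 7: stack=$ <S>  input=$  — expand <S> → epsilon
Accept reached after 7 steps.

7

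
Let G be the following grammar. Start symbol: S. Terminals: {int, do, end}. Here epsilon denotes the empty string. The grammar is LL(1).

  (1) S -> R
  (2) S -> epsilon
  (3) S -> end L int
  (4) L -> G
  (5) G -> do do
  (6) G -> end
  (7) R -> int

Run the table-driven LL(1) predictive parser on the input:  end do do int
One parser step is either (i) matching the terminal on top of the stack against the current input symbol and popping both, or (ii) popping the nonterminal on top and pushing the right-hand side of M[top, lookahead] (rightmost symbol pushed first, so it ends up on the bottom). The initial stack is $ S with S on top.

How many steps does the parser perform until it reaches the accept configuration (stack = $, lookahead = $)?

7

     Stack        Input            Action
  1  $ S          end do do int $  expand S -> end L int
  2  $ int L end  end do do int $  match end
  3  $ int L      do do int $      expand L -> G
  4  $ int G      do do int $      expand G -> do do
  5  $ int do do  do do int $      match do
  6  $ int do     do int $         match do
  7  $ int        int $            match int
Accept reached after 7 steps.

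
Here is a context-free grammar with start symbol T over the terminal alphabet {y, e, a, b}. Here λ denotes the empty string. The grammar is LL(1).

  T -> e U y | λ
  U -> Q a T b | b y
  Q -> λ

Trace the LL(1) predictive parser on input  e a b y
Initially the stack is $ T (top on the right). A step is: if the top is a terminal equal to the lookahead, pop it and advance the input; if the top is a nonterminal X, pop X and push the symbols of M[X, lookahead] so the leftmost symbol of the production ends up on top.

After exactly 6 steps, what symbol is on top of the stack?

b

     Stack        Input      Action
  1  $ T          e a b y $  expand T -> e U y
  2  $ y U e      e a b y $  match e
  3  $ y U        a b y $    expand U -> Q a T b
  4  $ y b T a Q  a b y $    expand Q -> λ
  5  $ y b T a    a b y $    match a
  6  $ y b T      b y $      expand T -> λ
Stack after step 6: $ y b (top = b).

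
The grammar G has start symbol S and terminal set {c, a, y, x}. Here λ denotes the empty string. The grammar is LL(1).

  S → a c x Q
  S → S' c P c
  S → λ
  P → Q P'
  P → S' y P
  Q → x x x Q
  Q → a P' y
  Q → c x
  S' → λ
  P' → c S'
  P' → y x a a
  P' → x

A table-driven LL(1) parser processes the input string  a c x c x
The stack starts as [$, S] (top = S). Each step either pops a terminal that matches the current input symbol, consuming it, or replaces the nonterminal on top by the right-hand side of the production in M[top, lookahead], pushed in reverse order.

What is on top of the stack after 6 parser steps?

     Stack      Input        Action
  1  $ S        a c x c x $  expand S → a c x Q
  2  $ Q x c a  a c x c x $  match a
  3  $ Q x c    c x c x $    match c
  4  $ Q x      x c x $      match x
  5  $ Q        c x $        expand Q → c x
  6  $ x c      c x $        match c
Stack after step 6: $ x (top = x).

x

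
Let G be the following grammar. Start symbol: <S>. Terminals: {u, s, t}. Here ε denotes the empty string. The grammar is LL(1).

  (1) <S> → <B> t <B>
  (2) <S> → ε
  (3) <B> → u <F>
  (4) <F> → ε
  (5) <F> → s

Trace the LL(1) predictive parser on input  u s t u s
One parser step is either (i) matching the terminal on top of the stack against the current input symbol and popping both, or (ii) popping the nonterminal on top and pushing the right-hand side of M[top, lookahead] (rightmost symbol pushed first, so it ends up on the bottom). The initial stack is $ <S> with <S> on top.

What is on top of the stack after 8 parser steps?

     Stack          Input        Action
  1  $ <S>          u s t u s $  expand <S> → <B> t <B>
  2  $ <B> t <B>    u s t u s $  expand <B> → u <F>
  3  $ <B> t <F> u  u s t u s $  match u
  4  $ <B> t <F>    s t u s $    expand <F> → s
  5  $ <B> t s      s t u s $    match s
  6  $ <B> t        t u s $      match t
  7  $ <B>          u s $        expand <B> → u <F>
  8  $ <F> u        u s $        match u
Stack after step 8: $ <F> (top = <F>).

<F>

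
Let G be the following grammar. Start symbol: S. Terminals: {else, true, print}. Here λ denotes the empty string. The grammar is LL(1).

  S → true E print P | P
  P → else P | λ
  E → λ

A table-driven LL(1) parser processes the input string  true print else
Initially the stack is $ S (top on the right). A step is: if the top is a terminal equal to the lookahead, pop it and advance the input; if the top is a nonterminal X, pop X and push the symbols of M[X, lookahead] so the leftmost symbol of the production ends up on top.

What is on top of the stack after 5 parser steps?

else

step 1: stack=$ S  input=true print else $  — expand S → true E print P
step 2: stack=$ P print E true  input=true print else $  — match true
step 3: stack=$ P print E  input=print else $  — expand E → λ
step 4: stack=$ P print  input=print else $  — match print
step 5: stack=$ P  input=else $  — expand P → else P
Stack after step 5: $ P else (top = else).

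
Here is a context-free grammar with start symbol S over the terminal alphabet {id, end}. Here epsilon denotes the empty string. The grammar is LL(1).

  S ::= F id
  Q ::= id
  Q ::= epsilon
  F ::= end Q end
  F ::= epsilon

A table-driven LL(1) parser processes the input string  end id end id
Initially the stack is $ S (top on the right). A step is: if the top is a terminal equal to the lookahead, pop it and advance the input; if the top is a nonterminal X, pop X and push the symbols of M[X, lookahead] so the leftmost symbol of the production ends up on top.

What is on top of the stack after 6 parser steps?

     Stack           Input            Action
  1  $ S             end id end id $  expand S ::= F id
  2  $ id F          end id end id $  expand F ::= end Q end
  3  $ id end Q end  end id end id $  match end
  4  $ id end Q      id end id $      expand Q ::= id
  5  $ id end id     id end id $      match id
  6  $ id end        end id $         match end
Stack after step 6: $ id (top = id).

id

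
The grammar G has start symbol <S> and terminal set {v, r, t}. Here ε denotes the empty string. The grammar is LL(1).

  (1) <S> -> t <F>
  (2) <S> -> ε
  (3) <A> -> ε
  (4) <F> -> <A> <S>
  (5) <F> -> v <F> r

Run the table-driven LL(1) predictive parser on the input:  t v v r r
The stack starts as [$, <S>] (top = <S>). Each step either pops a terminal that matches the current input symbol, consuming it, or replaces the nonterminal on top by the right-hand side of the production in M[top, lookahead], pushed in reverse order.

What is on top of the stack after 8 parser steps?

<S>

     Stack          Input        Action
  1  $ <S>          t v v r r $  expand <S> -> t <F>
  2  $ <F> t        t v v r r $  match t
  3  $ <F>          v v r r $    expand <F> -> v <F> r
  4  $ r <F> v      v v r r $    match v
  5  $ r <F>        v r r $      expand <F> -> v <F> r
  6  $ r r <F> v    v r r $      match v
  7  $ r r <F>      r r $        expand <F> -> <A> <S>
  8  $ r r <S> <A>  r r $        expand <A> -> ε
Stack after step 8: $ r r <S> (top = <S>).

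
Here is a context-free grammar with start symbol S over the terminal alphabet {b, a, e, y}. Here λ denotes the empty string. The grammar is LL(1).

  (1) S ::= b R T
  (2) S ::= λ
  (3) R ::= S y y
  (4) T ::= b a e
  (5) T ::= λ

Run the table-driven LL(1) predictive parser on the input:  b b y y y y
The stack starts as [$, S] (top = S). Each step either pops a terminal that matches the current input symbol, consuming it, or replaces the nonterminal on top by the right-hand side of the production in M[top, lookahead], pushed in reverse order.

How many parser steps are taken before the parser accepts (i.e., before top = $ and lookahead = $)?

13

      Stack            Input          Action
   1  $ S              b b y y y y $  expand S ::= b R T
   2  $ T R b          b b y y y y $  match b
   3  $ T R            b y y y y $    expand R ::= S y y
   4  $ T y y S        b y y y y $    expand S ::= b R T
   5  $ T y y T R b    b y y y y $    match b
   6  $ T y y T R      y y y y $      expand R ::= S y y
   7  $ T y y T y y S  y y y y $      expand S ::= λ
   8  $ T y y T y y    y y y y $      match y
   9  $ T y y T y      y y y $        match y
  10  $ T y y T        y y $          expand T ::= λ
  11  $ T y y          y y $          match y
  12  $ T y            y $            match y
  13  $ T              $              expand T ::= λ
Accept reached after 13 steps.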